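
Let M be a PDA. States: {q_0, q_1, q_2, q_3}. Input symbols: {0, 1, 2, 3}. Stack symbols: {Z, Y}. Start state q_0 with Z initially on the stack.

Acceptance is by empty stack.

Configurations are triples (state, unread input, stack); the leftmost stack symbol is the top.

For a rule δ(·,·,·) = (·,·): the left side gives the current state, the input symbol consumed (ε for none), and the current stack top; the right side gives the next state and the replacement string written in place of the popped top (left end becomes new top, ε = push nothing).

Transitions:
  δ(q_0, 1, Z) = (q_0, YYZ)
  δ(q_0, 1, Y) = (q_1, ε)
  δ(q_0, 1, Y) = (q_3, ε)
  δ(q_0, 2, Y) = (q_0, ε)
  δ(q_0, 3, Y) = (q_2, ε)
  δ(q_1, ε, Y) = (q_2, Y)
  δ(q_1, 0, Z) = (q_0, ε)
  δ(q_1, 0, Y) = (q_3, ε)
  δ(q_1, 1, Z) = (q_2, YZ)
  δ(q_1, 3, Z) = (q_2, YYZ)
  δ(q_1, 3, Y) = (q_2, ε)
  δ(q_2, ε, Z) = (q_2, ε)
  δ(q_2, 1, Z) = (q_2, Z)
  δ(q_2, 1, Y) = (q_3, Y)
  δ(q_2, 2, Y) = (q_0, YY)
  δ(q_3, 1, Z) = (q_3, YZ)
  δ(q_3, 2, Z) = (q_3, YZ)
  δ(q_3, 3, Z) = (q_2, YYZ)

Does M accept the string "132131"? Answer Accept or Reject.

One accepting computation: (q_0, 132131, Z) ⊢ (q_0, 32131, YYZ) ⊢ (q_2, 2131, YZ) ⊢ (q_0, 131, YYZ) ⊢ (q_1, 31, YZ) ⊢ (q_2, 1, Z) ⊢ (q_2, ε, Z) ⊢ (q_2, ε, ε)
All input consumed and the stack is empty.

Accept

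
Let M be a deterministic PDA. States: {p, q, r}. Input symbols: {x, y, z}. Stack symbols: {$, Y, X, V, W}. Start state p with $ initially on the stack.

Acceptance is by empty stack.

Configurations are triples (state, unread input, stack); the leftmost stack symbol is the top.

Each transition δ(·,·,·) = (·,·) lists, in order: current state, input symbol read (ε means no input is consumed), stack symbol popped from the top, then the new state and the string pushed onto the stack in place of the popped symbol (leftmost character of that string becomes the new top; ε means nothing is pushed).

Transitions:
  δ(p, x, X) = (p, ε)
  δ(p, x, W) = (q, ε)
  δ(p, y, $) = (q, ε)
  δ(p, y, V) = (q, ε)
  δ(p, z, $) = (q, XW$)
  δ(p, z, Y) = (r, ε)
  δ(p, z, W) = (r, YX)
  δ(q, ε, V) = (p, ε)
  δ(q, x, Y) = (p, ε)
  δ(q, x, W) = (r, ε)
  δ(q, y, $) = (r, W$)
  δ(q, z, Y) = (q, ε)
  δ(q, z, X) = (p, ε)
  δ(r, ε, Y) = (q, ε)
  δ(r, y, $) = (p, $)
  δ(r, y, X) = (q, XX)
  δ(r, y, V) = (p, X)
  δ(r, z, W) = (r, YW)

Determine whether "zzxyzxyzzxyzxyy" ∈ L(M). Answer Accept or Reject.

Accept

(p, zzxyzxyzzxyzxyy, $)
  read z, top $: go to q, push XW$ → (q, zxyzxyzzxyzxyy, XW$)
  read z, top X: go to p, push ε → (p, xyzxyzzxyzxyy, W$)
  read x, top W: go to q, push ε → (q, yzxyzzxyzxyy, $)
  read y, top $: go to r, push W$ → (r, zxyzzxyzxyy, W$)
  read z, top W: go to r, push YW → (r, xyzzxyzxyy, YW$)
  ε-move, top Y: go to q, push ε → (q, xyzzxyzxyy, W$)
  read x, top W: go to r, push ε → (r, yzzxyzxyy, $)
  read y, top $: go to p, push $ → (p, zzxyzxyy, $)
  read z, top $: go to q, push XW$ → (q, zxyzxyy, XW$)
  read z, top X: go to p, push ε → (p, xyzxyy, W$)
  read x, top W: go to q, push ε → (q, yzxyy, $)
  read y, top $: go to r, push W$ → (r, zxyy, W$)
  read z, top W: go to r, push YW → (r, xyy, YW$)
  ε-move, top Y: go to q, push ε → (q, xyy, W$)
  read x, top W: go to r, push ε → (r, yy, $)
  read y, top $: go to p, push $ → (p, y, $)
  read y, top $: go to q, push ε → (q, ε, ε)
All input consumed and the stack is empty.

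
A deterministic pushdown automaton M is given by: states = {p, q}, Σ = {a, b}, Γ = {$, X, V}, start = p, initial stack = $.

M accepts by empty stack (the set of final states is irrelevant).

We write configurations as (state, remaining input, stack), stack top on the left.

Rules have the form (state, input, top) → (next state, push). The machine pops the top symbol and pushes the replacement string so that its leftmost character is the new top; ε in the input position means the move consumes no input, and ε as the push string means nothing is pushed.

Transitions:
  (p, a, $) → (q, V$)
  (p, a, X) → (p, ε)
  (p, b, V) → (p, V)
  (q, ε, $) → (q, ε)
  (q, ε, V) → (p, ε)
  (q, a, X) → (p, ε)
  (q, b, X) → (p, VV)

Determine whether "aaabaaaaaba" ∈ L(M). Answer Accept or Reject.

(p, aaabaaaaaba, $)
  read a, top $: go to q, push V$ → (q, aabaaaaaba, V$)
  ε-move, top V: go to p, push ε → (p, aabaaaaaba, $)
  read a, top $: go to q, push V$ → (q, abaaaaaba, V$)
  ε-move, top V: go to p, push ε → (p, abaaaaaba, $)
  read a, top $: go to q, push V$ → (q, baaaaaba, V$)
  ε-move, top V: go to p, push ε → (p, baaaaaba, $)
No transition applies at (p, baaaaaba, $); input not fully consumed.

Reject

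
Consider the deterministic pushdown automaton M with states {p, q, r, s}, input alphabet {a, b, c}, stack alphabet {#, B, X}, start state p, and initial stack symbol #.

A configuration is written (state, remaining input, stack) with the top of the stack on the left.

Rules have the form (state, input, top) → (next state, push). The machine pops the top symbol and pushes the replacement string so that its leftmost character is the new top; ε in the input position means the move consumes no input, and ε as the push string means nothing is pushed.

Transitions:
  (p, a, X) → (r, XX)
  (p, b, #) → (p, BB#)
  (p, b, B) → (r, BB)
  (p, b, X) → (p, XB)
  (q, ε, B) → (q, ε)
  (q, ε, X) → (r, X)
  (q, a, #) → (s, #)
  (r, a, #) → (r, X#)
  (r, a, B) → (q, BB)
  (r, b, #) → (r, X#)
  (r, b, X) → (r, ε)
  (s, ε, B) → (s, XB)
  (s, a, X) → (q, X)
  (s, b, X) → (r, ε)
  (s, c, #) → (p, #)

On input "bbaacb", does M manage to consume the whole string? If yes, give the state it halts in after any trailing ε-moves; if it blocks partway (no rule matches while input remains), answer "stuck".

(p, bbaacb, #)
  read b, top #: go to p, push BB# → (p, baacb, BB#)
  read b, top B: go to r, push BB → (r, aacb, BBB#)
  read a, top B: go to q, push BB → (q, acb, BBBB#)
  ε-move, top B: go to q, push ε → (q, acb, BBB#)
  ε-move, top B: go to q, push ε → (q, acb, BB#)
  ε-move, top B: go to q, push ε → (q, acb, B#)
  ε-move, top B: go to q, push ε → (q, acb, #)
  read a, top #: go to s, push # → (s, cb, #)
  read c, top #: go to p, push # → (p, b, #)
  read b, top #: go to p, push BB# → (p, ε, BB#)
All input consumed; M is in state p.

p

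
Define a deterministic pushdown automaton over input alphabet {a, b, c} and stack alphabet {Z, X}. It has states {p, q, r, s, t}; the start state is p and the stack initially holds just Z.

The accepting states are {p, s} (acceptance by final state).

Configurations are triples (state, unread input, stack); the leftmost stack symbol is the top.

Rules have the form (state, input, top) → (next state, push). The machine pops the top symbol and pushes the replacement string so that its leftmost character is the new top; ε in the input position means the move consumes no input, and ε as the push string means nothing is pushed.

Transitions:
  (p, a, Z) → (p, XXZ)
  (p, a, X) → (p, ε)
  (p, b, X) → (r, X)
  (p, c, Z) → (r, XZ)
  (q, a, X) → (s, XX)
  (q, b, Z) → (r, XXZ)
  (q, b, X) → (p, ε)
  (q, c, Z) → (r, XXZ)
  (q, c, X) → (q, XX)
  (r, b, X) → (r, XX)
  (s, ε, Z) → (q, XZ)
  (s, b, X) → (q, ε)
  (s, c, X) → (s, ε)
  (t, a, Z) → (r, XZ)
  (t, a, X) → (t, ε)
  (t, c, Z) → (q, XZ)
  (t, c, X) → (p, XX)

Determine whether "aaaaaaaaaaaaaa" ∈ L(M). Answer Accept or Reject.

Accept

(p, aaaaaaaaaaaaaa, Z)
  read a, top Z: go to p, push XXZ → (p, aaaaaaaaaaaaa, XXZ)
  read a, top X: go to p, push ε → (p, aaaaaaaaaaaa, XZ)
  read a, top X: go to p, push ε → (p, aaaaaaaaaaa, Z)
  read a, top Z: go to p, push XXZ → (p, aaaaaaaaaa, XXZ)
  read a, top X: go to p, push ε → (p, aaaaaaaaa, XZ)
  read a, top X: go to p, push ε → (p, aaaaaaaa, Z)
  read a, top Z: go to p, push XXZ → (p, aaaaaaa, XXZ)
  read a, top X: go to p, push ε → (p, aaaaaa, XZ)
  read a, top X: go to p, push ε → (p, aaaaa, Z)
  read a, top Z: go to p, push XXZ → (p, aaaa, XXZ)
  read a, top X: go to p, push ε → (p, aaa, XZ)
  read a, top X: go to p, push ε → (p, aa, Z)
  read a, top Z: go to p, push XXZ → (p, a, XXZ)
  read a, top X: go to p, push ε → (p, ε, XZ)
All input consumed; state p ∈ F.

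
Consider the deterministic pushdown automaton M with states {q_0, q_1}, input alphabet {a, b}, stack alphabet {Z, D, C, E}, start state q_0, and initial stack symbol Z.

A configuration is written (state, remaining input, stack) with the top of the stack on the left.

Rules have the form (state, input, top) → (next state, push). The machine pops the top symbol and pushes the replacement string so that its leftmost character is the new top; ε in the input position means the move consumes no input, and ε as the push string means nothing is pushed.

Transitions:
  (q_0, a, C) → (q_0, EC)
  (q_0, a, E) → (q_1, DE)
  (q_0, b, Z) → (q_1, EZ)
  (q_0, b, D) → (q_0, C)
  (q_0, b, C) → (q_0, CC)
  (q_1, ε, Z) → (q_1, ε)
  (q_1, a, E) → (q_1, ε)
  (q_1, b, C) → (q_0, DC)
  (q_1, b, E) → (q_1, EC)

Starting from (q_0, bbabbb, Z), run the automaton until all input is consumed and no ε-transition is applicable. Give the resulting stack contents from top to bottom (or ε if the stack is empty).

(q_0, bbabbb, Z)
  read b, top Z: go to q_1, push EZ → (q_1, babbb, EZ)
  read b, top E: go to q_1, push EC → (q_1, abbb, ECZ)
  read a, top E: go to q_1, push ε → (q_1, bbb, CZ)
  read b, top C: go to q_0, push DC → (q_0, bb, DCZ)
  read b, top D: go to q_0, push C → (q_0, b, CCZ)
  read b, top C: go to q_0, push CC → (q_0, ε, CCCZ)
All input consumed in state q_0 with stack CCCZ.

CCCZ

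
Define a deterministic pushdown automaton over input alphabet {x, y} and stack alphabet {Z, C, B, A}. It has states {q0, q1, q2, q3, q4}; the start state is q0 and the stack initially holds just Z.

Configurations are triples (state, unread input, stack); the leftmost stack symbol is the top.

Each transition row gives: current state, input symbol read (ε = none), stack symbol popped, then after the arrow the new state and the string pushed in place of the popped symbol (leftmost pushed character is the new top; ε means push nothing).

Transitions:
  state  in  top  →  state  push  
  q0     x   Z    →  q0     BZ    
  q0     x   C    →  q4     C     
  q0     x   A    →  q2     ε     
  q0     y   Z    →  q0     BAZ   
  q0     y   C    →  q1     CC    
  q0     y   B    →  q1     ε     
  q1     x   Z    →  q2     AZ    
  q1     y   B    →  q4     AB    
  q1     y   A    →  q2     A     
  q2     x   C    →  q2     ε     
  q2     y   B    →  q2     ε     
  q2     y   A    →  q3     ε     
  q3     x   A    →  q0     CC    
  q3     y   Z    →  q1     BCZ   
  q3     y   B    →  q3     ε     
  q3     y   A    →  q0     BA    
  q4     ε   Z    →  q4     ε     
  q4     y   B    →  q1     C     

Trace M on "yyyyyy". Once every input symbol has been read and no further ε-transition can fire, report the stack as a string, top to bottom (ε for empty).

(q0, yyyyyy, Z)
  read y, top Z: go to q0, push BAZ → (q0, yyyyy, BAZ)
  read y, top B: go to q1, push ε → (q1, yyyy, AZ)
  read y, top A: go to q2, push A → (q2, yyy, AZ)
  read y, top A: go to q3, push ε → (q3, yy, Z)
  read y, top Z: go to q1, push BCZ → (q1, y, BCZ)
  read y, top B: go to q4, push AB → (q4, ε, ABCZ)
All input consumed in state q4 with stack ABCZ.

ABCZ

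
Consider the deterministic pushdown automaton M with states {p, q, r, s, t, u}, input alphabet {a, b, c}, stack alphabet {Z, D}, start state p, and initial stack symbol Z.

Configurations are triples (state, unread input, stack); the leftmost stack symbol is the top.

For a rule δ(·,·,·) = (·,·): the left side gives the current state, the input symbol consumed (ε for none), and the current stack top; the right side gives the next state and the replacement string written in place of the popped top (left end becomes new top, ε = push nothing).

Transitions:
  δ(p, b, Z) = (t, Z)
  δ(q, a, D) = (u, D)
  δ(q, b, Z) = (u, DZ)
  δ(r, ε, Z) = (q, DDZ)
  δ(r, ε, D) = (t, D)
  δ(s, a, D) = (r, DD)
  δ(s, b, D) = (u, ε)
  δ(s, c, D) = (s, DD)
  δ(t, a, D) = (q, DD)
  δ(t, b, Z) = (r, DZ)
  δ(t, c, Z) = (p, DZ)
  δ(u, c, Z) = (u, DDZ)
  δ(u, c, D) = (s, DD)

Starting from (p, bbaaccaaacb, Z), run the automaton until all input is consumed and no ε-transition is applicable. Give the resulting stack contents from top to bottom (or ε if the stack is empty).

DDDDDDZ

(p, bbaaccaaacb, Z)
  read b, top Z: go to t, push Z → (t, baaccaaacb, Z)
  read b, top Z: go to r, push DZ → (r, aaccaaacb, DZ)
  ε-move, top D: go to t, push D → (t, aaccaaacb, DZ)
  read a, top D: go to q, push DD → (q, accaaacb, DDZ)
  read a, top D: go to u, push D → (u, ccaaacb, DDZ)
  read c, top D: go to s, push DD → (s, caaacb, DDDZ)
  read c, top D: go to s, push DD → (s, aaacb, DDDDZ)
  read a, top D: go to r, push DD → (r, aacb, DDDDDZ)
  ε-move, top D: go to t, push D → (t, aacb, DDDDDZ)
  read a, top D: go to q, push DD → (q, acb, DDDDDDZ)
  read a, top D: go to u, push D → (u, cb, DDDDDDZ)
  read c, top D: go to s, push DD → (s, b, DDDDDDDZ)
  read b, top D: go to u, push ε → (u, ε, DDDDDDZ)
All input consumed in state u with stack DDDDDDZ.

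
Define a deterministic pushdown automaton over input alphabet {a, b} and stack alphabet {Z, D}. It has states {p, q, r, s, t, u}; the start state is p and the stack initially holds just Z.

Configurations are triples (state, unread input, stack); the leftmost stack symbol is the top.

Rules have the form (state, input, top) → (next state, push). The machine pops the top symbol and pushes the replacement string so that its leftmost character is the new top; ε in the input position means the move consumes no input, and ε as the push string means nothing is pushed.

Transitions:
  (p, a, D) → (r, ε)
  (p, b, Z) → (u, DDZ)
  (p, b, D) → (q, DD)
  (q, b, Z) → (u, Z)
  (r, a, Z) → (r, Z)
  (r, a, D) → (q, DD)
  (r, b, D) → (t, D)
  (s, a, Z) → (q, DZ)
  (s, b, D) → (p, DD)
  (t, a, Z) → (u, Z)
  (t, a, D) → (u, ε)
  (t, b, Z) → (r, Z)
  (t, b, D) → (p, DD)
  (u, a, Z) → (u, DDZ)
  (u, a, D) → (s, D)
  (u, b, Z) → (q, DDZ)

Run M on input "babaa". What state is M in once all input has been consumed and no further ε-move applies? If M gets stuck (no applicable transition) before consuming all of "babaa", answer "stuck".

q

(p, babaa, Z)
  read b, top Z: go to u, push DDZ → (u, abaa, DDZ)
  read a, top D: go to s, push D → (s, baa, DDZ)
  read b, top D: go to p, push DD → (p, aa, DDDZ)
  read a, top D: go to r, push ε → (r, a, DDZ)
  read a, top D: go to q, push DD → (q, ε, DDDZ)
All input consumed; M is in state q.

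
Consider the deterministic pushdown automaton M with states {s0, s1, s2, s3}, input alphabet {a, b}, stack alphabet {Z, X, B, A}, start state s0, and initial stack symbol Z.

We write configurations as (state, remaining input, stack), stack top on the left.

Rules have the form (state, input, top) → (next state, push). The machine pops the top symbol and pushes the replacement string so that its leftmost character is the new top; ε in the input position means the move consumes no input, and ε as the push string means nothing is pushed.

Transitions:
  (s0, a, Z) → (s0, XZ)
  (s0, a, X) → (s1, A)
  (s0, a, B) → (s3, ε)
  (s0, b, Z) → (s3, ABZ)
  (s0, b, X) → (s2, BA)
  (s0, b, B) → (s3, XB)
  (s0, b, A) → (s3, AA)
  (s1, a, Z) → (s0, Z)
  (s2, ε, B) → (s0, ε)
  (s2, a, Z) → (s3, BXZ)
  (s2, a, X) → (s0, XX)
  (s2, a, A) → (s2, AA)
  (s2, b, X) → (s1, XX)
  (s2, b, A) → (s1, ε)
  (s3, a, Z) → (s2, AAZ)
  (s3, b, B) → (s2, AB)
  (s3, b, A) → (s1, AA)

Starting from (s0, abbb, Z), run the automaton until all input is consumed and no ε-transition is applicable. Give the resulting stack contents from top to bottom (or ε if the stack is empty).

AAAZ

(s0, abbb, Z)
  read a, top Z: go to s0, push XZ → (s0, bbb, XZ)
  read b, top X: go to s2, push BA → (s2, bb, BAZ)
  ε-move, top B: go to s0, push ε → (s0, bb, AZ)
  read b, top A: go to s3, push AA → (s3, b, AAZ)
  read b, top A: go to s1, push AA → (s1, ε, AAAZ)
All input consumed in state s1 with stack AAAZ.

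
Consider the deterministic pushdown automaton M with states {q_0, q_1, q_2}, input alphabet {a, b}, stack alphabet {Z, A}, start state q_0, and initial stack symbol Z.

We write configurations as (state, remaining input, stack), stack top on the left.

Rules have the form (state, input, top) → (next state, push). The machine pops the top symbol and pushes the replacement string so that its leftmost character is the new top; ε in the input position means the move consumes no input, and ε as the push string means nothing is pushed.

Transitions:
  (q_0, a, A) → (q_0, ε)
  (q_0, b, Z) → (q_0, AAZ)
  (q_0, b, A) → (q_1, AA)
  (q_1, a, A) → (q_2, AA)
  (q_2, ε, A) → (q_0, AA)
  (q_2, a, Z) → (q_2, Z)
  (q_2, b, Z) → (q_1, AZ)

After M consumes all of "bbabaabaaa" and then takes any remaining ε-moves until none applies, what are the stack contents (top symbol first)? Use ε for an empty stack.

AAAAAAAAZ

(q_0, bbabaabaaa, Z)
  read b, top Z: go to q_0, push AAZ → (q_0, babaabaaa, AAZ)
  read b, top A: go to q_1, push AA → (q_1, abaabaaa, AAAZ)
  read a, top A: go to q_2, push AA → (q_2, baabaaa, AAAAZ)
  ε-move, top A: go to q_0, push AA → (q_0, baabaaa, AAAAAZ)
  read b, top A: go to q_1, push AA → (q_1, aabaaa, AAAAAAZ)
  read a, top A: go to q_2, push AA → (q_2, abaaa, AAAAAAAZ)
  ε-move, top A: go to q_0, push AA → (q_0, abaaa, AAAAAAAAZ)
  read a, top A: go to q_0, push ε → (q_0, baaa, AAAAAAAZ)
  read b, top A: go to q_1, push AA → (q_1, aaa, AAAAAAAAZ)
  read a, top A: go to q_2, push AA → (q_2, aa, AAAAAAAAAZ)
  ε-move, top A: go to q_0, push AA → (q_0, aa, AAAAAAAAAAZ)
  read a, top A: go to q_0, push ε → (q_0, a, AAAAAAAAAZ)
  read a, top A: go to q_0, push ε → (q_0, ε, AAAAAAAAZ)
All input consumed in state q_0 with stack AAAAAAAAZ.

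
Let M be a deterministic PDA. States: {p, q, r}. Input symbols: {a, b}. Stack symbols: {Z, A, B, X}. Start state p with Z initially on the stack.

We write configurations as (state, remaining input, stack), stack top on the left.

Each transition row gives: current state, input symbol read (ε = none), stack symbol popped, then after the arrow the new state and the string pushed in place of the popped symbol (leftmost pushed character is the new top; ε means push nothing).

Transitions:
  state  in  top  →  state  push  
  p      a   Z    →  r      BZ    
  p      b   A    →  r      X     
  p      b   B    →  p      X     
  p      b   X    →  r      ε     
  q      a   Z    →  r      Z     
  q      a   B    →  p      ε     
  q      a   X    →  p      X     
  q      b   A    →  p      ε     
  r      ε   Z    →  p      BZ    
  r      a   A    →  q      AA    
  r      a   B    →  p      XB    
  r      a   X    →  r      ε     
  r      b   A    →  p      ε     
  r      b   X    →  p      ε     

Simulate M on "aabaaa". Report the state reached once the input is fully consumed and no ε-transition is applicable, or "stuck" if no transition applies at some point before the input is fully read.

stuck

(p, aabaaa, Z)
  read a, top Z: go to r, push BZ → (r, abaaa, BZ)
  read a, top B: go to p, push XB → (p, baaa, XBZ)
  read b, top X: go to r, push ε → (r, aaa, BZ)
  read a, top B: go to p, push XB → (p, aa, XBZ)
No transition for (p, a, top X); M blocks with input aa remaining.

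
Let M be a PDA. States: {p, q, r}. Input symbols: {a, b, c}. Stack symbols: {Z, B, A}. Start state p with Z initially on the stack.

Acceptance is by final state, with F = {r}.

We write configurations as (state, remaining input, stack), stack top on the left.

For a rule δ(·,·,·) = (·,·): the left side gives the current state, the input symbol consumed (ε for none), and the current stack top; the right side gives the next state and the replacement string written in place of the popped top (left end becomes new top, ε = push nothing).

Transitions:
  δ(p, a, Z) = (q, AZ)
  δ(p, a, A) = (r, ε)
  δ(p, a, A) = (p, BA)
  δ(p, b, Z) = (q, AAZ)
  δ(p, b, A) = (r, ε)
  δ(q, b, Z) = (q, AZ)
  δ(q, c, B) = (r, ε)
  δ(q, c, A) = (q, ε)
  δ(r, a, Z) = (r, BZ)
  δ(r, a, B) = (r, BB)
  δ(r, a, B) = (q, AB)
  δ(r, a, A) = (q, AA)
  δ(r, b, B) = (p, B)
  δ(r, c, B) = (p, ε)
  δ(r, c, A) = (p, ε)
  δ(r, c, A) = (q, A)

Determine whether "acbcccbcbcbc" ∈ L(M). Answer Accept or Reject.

No computation consumes all input and reaches a final state.

Reject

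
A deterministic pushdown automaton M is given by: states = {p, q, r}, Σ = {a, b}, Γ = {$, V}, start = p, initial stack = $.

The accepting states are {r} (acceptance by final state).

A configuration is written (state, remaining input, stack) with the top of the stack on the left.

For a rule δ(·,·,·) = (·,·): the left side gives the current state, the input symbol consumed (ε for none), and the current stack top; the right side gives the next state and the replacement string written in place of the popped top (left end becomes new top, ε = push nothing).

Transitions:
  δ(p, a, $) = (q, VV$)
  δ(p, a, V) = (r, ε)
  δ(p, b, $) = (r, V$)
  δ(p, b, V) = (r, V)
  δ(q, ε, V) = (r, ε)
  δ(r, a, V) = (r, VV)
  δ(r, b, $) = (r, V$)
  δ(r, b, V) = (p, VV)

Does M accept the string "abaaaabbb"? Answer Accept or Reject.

(p, abaaaabbb, $)
  read a, top $: go to q, push VV$ → (q, baaaabbb, VV$)
  ε-move, top V: go to r, push ε → (r, baaaabbb, V$)
  read b, top V: go to p, push VV → (p, aaaabbb, VV$)
  read a, top V: go to r, push ε → (r, aaabbb, V$)
  read a, top V: go to r, push VV → (r, aabbb, VV$)
  read a, top V: go to r, push VV → (r, abbb, VVV$)
  read a, top V: go to r, push VV → (r, bbb, VVVV$)
  read b, top V: go to p, push VV → (p, bb, VVVVV$)
  read b, top V: go to r, push V → (r, b, VVVVV$)
  read b, top V: go to p, push VV → (p, ε, VVVVVV$)
All input consumed; state p ∉ F and no further ε-move applies.

Reject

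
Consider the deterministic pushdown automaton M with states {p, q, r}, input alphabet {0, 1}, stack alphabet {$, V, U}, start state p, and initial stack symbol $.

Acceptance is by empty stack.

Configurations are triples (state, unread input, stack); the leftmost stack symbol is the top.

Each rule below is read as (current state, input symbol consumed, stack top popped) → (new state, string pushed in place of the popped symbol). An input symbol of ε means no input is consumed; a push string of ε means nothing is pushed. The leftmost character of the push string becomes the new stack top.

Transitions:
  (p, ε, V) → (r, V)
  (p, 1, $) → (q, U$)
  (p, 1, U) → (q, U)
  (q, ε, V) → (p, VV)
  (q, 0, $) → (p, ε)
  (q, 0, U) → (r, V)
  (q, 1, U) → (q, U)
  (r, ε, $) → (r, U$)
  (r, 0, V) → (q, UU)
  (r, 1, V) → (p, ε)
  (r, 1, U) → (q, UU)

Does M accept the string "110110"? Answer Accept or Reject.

Reject

(p, 110110, $) ⊢ (q, 10110, U$) ⊢ (q, 0110, U$) ⊢ (r, 110, V$) ⊢ (p, 10, $) ⊢ (q, 0, U$) ⊢ (r, ε, V$)
All input consumed; stack is V$, not empty, and no further ε-move applies.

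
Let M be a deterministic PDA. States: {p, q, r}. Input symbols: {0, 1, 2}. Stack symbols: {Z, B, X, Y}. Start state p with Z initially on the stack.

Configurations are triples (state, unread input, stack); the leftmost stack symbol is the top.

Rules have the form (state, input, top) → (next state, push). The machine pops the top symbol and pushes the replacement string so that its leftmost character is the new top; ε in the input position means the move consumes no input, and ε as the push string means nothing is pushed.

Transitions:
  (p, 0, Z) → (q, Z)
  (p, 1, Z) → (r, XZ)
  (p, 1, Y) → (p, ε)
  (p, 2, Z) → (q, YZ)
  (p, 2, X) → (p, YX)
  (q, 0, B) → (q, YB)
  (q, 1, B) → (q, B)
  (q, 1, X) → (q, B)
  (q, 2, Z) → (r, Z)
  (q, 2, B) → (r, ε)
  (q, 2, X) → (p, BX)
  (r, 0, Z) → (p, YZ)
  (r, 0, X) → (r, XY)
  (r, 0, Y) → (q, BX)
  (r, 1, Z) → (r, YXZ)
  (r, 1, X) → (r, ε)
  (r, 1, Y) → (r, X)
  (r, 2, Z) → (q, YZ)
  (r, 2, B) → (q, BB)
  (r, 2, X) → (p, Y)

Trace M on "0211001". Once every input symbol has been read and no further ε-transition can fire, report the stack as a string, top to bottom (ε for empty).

(p, 0211001, Z) ⊢ (q, 211001, Z) ⊢ (r, 11001, Z) ⊢ (r, 1001, YXZ) ⊢ (r, 001, XXZ) ⊢ (r, 01, XYXZ) ⊢ (r, 1, XYYXZ) ⊢ (r, ε, YYXZ)
All input consumed in state r with stack YYXZ.

YYXZ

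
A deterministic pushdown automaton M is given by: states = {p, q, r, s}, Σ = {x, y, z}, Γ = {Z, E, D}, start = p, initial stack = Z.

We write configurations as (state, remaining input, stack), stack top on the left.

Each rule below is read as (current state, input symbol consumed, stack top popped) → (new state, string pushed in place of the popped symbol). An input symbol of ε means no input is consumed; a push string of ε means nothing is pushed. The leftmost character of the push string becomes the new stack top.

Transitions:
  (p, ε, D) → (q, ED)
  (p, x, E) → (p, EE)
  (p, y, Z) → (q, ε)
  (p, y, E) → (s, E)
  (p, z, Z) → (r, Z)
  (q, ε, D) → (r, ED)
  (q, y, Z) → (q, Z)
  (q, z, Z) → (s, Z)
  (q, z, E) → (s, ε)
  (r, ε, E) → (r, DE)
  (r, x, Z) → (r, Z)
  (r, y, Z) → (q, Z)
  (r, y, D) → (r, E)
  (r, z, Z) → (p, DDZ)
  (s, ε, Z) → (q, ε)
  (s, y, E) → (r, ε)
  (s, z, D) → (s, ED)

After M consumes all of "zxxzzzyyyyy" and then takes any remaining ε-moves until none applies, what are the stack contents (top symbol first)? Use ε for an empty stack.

DEEEEDZ

(p, zxxzzzyyyyy, Z) ⊢ (r, xxzzzyyyyy, Z) ⊢ (r, xzzzyyyyy, Z) ⊢ (r, zzzyyyyy, Z) ⊢ (p, zzyyyyy, DDZ) ⊢ (q, zzyyyyy, EDDZ) ⊢ (s, zyyyyy, DDZ) ⊢ (s, yyyyy, EDDZ) ⊢ (r, yyyy, DDZ) ⊢ (r, yyy, EDZ) ⊢ (r, yyy, DEDZ) ⊢ (r, yy, EEDZ) ⊢ (r, yy, DEEDZ) ⊢ (r, y, EEEDZ) ⊢ (r, y, DEEEDZ) ⊢ (r, ε, EEEEDZ) ⊢ (r, ε, DEEEEDZ)
All input consumed in state r with stack DEEEEDZ.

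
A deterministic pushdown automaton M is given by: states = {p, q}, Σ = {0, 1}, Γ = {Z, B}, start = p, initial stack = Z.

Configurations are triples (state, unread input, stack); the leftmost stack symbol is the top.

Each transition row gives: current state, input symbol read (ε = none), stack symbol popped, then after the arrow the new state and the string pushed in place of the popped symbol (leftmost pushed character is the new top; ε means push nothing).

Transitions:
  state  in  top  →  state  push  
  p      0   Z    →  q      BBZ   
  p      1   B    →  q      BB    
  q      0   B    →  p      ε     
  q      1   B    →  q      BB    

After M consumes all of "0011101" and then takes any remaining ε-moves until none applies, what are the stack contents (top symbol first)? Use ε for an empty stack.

BBBBZ

(p, 0011101, Z)
  read 0, top Z: go to q, push BBZ → (q, 011101, BBZ)
  read 0, top B: go to p, push ε → (p, 11101, BZ)
  read 1, top B: go to q, push BB → (q, 1101, BBZ)
  read 1, top B: go to q, push BB → (q, 101, BBBZ)
  read 1, top B: go to q, push BB → (q, 01, BBBBZ)
  read 0, top B: go to p, push ε → (p, 1, BBBZ)
  read 1, top B: go to q, push BB → (q, ε, BBBBZ)
All input consumed in state q with stack BBBBZ.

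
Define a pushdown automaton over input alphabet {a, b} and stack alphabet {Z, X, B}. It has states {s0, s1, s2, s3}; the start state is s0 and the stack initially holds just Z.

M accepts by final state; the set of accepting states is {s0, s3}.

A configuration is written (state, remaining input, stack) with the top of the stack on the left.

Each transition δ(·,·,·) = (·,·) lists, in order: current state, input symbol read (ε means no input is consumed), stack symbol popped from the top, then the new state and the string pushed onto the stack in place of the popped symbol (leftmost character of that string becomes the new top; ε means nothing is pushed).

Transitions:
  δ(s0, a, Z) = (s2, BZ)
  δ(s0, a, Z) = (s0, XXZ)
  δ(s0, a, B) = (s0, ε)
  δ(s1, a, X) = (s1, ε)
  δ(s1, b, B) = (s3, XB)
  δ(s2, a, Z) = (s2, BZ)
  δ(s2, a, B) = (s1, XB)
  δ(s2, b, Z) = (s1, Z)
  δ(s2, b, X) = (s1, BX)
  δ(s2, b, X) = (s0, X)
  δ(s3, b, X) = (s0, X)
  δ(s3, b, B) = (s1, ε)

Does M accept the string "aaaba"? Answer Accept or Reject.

No computation consumes all input and reaches a final state.

Reject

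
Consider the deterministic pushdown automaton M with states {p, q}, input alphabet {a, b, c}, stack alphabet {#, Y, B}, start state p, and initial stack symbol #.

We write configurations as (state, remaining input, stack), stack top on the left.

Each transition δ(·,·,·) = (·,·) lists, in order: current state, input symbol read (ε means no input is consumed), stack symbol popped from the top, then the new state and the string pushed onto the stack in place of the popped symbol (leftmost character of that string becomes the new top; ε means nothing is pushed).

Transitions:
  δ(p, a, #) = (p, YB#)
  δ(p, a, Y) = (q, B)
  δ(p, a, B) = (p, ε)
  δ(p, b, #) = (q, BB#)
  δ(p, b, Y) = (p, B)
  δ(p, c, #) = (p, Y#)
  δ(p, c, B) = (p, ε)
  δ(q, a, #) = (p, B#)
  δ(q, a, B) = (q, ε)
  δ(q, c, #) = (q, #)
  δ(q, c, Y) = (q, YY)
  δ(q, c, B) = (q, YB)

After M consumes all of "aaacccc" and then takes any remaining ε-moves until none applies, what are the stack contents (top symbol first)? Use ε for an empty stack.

YYYYB#

(p, aaacccc, #)
  read a, top #: go to p, push YB# → (p, aacccc, YB#)
  read a, top Y: go to q, push B → (q, acccc, BB#)
  read a, top B: go to q, push ε → (q, cccc, B#)
  read c, top B: go to q, push YB → (q, ccc, YB#)
  read c, top Y: go to q, push YY → (q, cc, YYB#)
  read c, top Y: go to q, push YY → (q, c, YYYB#)
  read c, top Y: go to q, push YY → (q, ε, YYYYB#)
All input consumed in state q with stack YYYYB#.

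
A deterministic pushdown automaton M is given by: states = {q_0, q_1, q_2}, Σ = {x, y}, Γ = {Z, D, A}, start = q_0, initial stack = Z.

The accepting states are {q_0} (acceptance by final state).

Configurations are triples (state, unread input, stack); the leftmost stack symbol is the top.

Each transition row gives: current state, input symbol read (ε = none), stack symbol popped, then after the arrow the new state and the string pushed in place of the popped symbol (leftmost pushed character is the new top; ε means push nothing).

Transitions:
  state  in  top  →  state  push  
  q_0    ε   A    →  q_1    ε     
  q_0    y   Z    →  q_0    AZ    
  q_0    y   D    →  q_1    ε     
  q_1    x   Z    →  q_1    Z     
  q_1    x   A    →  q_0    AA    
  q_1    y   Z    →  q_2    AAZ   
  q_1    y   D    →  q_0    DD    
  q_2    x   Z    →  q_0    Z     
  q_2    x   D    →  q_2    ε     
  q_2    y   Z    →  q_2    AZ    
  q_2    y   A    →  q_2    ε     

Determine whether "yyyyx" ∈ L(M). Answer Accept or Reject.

(q_0, yyyyx, Z)
  read y, top Z: go to q_0, push AZ → (q_0, yyyx, AZ)
  ε-move, top A: go to q_1, push ε → (q_1, yyyx, Z)
  read y, top Z: go to q_2, push AAZ → (q_2, yyx, AAZ)
  read y, top A: go to q_2, push ε → (q_2, yx, AZ)
  read y, top A: go to q_2, push ε → (q_2, x, Z)
  read x, top Z: go to q_0, push Z → (q_0, ε, Z)
All input consumed; state q_0 ∈ F.

Accept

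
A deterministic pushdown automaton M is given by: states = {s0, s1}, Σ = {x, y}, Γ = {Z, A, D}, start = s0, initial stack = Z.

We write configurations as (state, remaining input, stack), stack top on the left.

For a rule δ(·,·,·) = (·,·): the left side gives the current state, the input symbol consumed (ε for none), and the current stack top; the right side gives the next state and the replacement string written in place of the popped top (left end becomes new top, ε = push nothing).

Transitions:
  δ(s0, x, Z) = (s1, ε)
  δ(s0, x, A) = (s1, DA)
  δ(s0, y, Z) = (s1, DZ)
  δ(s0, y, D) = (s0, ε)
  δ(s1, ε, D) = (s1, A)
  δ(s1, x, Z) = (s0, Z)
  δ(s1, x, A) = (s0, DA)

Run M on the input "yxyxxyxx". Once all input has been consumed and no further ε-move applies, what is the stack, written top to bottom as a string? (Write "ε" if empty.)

DAAAZ

(s0, yxyxxyxx, Z)
  read y, top Z: go to s1, push DZ → (s1, xyxxyxx, DZ)
  ε-move, top D: go to s1, push A → (s1, xyxxyxx, AZ)
  read x, top A: go to s0, push DA → (s0, yxxyxx, DAZ)
  read y, top D: go to s0, push ε → (s0, xxyxx, AZ)
  read x, top A: go to s1, push DA → (s1, xyxx, DAZ)
  ε-move, top D: go to s1, push A → (s1, xyxx, AAZ)
  read x, top A: go to s0, push DA → (s0, yxx, DAAZ)
  read y, top D: go to s0, push ε → (s0, xx, AAZ)
  read x, top A: go to s1, push DA → (s1, x, DAAZ)
  ε-move, top D: go to s1, push A → (s1, x, AAAZ)
  read x, top A: go to s0, push DA → (s0, ε, DAAAZ)
All input consumed in state s0 with stack DAAAZ.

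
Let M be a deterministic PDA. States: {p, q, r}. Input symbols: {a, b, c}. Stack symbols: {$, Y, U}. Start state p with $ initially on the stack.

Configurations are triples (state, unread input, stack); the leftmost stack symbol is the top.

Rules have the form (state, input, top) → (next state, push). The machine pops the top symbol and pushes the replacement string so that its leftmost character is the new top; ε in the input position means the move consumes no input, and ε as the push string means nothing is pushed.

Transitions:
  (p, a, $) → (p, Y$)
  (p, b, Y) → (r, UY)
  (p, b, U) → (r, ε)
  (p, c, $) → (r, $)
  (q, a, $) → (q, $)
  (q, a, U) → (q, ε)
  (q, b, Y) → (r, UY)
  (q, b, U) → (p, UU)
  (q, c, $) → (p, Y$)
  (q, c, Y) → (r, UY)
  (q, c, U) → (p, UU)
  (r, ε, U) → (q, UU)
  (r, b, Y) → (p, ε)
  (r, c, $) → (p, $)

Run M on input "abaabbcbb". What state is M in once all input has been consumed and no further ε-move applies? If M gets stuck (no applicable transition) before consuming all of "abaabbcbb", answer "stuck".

(p, abaabbcbb, $) ⊢ (p, baabbcbb, Y$) ⊢ (r, aabbcbb, UY$) ⊢ (q, aabbcbb, UUY$) ⊢ (q, abbcbb, UY$) ⊢ (q, bbcbb, Y$) ⊢ (r, bcbb, UY$) ⊢ (q, bcbb, UUY$) ⊢ (p, cbb, UUUY$)
No transition for (p, c, top U); M blocks with input cbb remaining.

stuck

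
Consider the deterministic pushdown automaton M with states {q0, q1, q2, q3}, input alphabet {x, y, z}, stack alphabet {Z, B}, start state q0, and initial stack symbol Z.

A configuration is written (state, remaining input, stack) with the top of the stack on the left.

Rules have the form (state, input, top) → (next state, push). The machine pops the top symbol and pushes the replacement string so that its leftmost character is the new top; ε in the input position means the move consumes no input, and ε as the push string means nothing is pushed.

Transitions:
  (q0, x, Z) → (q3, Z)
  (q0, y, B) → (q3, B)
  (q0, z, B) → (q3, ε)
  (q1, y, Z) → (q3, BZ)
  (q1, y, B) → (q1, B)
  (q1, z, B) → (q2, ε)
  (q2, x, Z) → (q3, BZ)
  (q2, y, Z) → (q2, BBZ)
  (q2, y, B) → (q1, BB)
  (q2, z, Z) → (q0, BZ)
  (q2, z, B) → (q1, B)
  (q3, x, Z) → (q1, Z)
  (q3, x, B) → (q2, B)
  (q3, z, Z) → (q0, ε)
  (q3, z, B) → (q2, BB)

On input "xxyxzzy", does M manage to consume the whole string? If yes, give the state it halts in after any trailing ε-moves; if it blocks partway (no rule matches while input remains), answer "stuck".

q2

(q0, xxyxzzy, Z) ⊢ (q3, xyxzzy, Z) ⊢ (q1, yxzzy, Z) ⊢ (q3, xzzy, BZ) ⊢ (q2, zzy, BZ) ⊢ (q1, zy, BZ) ⊢ (q2, y, Z) ⊢ (q2, ε, BBZ)
All input consumed; M is in state q2.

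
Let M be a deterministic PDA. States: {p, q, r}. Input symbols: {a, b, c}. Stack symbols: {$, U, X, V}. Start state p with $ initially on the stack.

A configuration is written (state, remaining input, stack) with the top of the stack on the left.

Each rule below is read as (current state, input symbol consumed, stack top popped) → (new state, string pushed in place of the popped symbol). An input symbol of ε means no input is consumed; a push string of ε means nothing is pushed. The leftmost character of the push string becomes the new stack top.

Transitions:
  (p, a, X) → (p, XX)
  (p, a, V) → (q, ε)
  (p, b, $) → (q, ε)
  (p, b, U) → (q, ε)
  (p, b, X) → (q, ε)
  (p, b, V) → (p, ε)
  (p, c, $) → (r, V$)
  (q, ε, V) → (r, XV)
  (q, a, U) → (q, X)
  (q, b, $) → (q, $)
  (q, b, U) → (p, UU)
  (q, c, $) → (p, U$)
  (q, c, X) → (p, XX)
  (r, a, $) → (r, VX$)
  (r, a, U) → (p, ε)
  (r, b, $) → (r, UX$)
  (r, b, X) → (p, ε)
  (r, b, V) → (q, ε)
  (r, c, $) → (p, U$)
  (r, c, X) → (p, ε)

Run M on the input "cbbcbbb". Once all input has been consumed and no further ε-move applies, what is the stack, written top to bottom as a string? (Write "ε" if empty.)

(p, cbbcbbb, $) ⊢ (r, bbcbbb, V$) ⊢ (q, bcbbb, $) ⊢ (q, cbbb, $) ⊢ (p, bbb, U$) ⊢ (q, bb, $) ⊢ (q, b, $) ⊢ (q, ε, $)
All input consumed in state q with stack $.

$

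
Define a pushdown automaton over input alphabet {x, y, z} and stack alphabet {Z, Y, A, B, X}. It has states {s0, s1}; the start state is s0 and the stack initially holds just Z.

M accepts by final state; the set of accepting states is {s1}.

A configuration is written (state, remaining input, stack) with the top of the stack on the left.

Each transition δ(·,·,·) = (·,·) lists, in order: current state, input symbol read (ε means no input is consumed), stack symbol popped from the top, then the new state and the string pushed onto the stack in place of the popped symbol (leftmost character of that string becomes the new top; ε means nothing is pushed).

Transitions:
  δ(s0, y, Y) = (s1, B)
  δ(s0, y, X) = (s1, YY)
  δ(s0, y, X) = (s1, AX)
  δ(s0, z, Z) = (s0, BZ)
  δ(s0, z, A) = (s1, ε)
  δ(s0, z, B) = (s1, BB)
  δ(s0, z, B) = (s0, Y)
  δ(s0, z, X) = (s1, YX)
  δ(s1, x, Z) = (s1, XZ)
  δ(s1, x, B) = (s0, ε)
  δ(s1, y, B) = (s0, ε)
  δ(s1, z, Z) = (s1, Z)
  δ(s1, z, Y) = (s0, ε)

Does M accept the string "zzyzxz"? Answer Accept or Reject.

One accepting computation: (s0, zzyzxz, Z) ⊢ (s0, zyzxz, BZ) ⊢ (s1, yzxz, BBZ) ⊢ (s0, zxz, BZ) ⊢ (s1, xz, BBZ) ⊢ (s0, z, BZ) ⊢ (s1, ε, BBZ)
All input consumed and state s1 ∈ F.

Accept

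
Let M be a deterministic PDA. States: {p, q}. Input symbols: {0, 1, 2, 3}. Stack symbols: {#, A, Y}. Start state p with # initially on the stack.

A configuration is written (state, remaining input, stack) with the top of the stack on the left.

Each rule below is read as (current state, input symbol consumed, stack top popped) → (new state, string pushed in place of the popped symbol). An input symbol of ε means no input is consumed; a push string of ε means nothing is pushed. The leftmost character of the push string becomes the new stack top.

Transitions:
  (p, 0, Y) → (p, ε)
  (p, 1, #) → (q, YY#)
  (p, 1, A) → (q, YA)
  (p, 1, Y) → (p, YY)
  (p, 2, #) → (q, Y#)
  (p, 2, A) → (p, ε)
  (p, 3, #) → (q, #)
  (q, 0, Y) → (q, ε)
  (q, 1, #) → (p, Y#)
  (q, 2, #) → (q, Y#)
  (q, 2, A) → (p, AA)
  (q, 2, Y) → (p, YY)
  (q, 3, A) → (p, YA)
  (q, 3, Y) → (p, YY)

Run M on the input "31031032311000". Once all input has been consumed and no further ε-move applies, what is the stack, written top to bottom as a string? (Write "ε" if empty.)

(p, 31031032311000, #)
  read 3, top #: go to q, push # → (q, 1031032311000, #)
  read 1, top #: go to p, push Y# → (p, 031032311000, Y#)
  read 0, top Y: go to p, push ε → (p, 31032311000, #)
  read 3, top #: go to q, push # → (q, 1032311000, #)
  read 1, top #: go to p, push Y# → (p, 032311000, Y#)
  read 0, top Y: go to p, push ε → (p, 32311000, #)
  read 3, top #: go to q, push # → (q, 2311000, #)
  read 2, top #: go to q, push Y# → (q, 311000, Y#)
  read 3, top Y: go to p, push YY → (p, 11000, YY#)
  read 1, top Y: go to p, push YY → (p, 1000, YYY#)
  read 1, top Y: go to p, push YY → (p, 000, YYYY#)
  read 0, top Y: go to p, push ε → (p, 00, YYY#)
  read 0, top Y: go to p, push ε → (p, 0, YY#)
  read 0, top Y: go to p, push ε → (p, ε, Y#)
All input consumed in state p with stack Y#.

Y#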